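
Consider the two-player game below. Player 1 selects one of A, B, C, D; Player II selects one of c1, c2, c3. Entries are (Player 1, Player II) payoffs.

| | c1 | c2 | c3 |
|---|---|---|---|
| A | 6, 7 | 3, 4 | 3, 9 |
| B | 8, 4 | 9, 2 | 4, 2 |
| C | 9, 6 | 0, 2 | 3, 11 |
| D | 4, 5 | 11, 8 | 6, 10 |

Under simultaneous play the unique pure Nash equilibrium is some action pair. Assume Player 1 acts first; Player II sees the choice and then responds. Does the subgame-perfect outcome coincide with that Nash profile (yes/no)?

no

Work backward from Player II's decision.
- A: BR = c3, leader payoff 3.
- B: BR = c1, leader payoff 8.
- C: BR = c3, leader payoff 3.
- D: BR = c3, leader payoff 6.
Maximizing over 3, 8, 3, 6, Player 1 chooses B. Subgame-perfect outcome: (B, c1) with payoffs (8, 4).
For the simultaneous game, intersect best replies.
Player 1's best replies: c1→C; c2→D; c3→D.
Player II's best replies: A→c3; B→c1; C→c3; D→c3.
Only (D, c3) has each player best-responding; Nash payoffs (6, 10).
Sequential outcome (B, c1) differs from the Nash profile (D, c3).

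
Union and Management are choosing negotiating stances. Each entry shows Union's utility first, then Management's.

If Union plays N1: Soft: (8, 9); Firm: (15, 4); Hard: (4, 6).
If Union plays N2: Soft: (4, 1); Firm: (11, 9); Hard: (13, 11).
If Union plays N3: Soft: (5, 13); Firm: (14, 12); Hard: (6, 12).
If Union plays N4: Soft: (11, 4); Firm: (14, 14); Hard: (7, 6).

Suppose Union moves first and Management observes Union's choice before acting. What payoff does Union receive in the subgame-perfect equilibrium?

Management best-responds to each possible Union move:
- N1: BR = Soft, leader payoff 8.
- N2: BR = Hard, leader payoff 13.
- N3: BR = Soft, leader payoff 5.
- N4: BR = Firm, leader payoff 14.
Union's induced payoffs are 8, 13, 5, 14, so Union commits to N4. Subgame-perfect outcome: (N4, Firm) with payoffs (14, 14).

14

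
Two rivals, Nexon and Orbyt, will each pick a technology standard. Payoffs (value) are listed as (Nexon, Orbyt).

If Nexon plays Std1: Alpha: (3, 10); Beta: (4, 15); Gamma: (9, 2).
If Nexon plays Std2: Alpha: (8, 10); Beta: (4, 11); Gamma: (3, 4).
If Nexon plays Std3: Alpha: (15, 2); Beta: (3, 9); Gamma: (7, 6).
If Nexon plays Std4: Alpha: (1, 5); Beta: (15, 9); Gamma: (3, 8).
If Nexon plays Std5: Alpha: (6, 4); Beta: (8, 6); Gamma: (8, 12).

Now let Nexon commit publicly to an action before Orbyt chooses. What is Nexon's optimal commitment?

Std4

Solve by backward induction (Nexon leads).
- Std1: BR = Beta, leader payoff 4.
- Std2: BR = Beta, leader payoff 4.
- Std3: BR = Beta, leader payoff 3.
- Std4: BR = Beta, leader payoff 15.
- Std5: BR = Gamma, leader payoff 8.
Among 4, 4, 3, 15, 8, the best is 15 at Std4. Subgame-perfect outcome: (Std4, Beta) with payoffs (15, 9).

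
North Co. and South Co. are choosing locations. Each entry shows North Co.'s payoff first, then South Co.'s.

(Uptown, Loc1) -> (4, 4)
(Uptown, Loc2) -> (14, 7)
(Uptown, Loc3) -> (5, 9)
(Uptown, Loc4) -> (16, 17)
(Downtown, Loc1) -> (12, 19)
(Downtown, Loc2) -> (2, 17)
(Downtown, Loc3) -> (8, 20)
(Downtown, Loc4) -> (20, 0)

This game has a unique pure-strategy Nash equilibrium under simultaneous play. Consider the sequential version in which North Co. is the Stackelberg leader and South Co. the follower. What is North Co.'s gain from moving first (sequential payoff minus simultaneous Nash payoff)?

8

Solve by backward induction (North Co. leads).
- Uptown → South Co. plays Loc4 (best of 4, 7, 9, 17); North Co. gets 16.
- Downtown → South Co. plays Loc3 (best of 19, 17, 20, 0); North Co. gets 8.
North Co.'s induced payoffs are 16, 8, so North Co. commits to Uptown. Subgame-perfect outcome: (Uptown, Loc4) with payoffs (16, 17).
Under simultaneous play:
North Co.'s best replies: Loc1→Downtown; Loc2→Uptown; Loc3→Downtown; Loc4→Downtown.
South Co.'s best replies: Uptown→Loc4; Downtown→Loc3.
Only (Downtown, Loc3) has each player best-responding; Nash payoffs (8, 20).
North Co.'s commitment gain: 16 − 8 = 8.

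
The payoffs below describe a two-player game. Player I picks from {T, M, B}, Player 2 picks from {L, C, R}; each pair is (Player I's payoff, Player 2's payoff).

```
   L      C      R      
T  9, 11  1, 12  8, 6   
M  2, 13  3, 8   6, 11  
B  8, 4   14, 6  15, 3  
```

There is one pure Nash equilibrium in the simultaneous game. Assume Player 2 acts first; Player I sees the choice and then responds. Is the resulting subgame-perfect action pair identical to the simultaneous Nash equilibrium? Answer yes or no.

no

Backward induction with Player 2 moving first.
- L: Player I compares 9, 2, 8 and picks T; Player 2 would get 11.
- C: Player I compares 1, 3, 14 and picks B; Player 2 would get 6.
- R: Player I compares 8, 6, 15 and picks B; Player 2 would get 3.
Among 11, 6, 3, the best is 11 at L. Subgame-perfect outcome: (T, L) with payoffs (9, 11).
For the simultaneous game, intersect best replies.
Player I's best replies: L→T; C→B; R→B.
Player 2's best replies: T→C; M→L; B→C.
Only (B, C) has each player best-responding; Nash payoffs (14, 6).
Sequential outcome (T, L) differs from the Nash profile (B, C).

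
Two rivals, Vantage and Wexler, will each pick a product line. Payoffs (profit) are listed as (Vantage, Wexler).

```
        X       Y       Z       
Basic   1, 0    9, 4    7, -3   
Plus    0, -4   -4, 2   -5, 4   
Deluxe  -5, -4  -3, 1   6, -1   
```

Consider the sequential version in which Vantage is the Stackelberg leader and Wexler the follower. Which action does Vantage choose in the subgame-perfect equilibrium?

Solve by backward induction (Vantage leads).
- Basic → Wexler plays Y (best of 0, 4, -3); Vantage gets 9.
- Plus → Wexler plays Z (best of -4, 2, 4); Vantage gets -5.
- Deluxe → Wexler plays Y (best of -4, 1, -1); Vantage gets -3.
Vantage's induced payoffs are 9, -5, -3, so Vantage commits to Basic. Subgame-perfect outcome: (Basic, Y) with payoffs (9, 4).

Basic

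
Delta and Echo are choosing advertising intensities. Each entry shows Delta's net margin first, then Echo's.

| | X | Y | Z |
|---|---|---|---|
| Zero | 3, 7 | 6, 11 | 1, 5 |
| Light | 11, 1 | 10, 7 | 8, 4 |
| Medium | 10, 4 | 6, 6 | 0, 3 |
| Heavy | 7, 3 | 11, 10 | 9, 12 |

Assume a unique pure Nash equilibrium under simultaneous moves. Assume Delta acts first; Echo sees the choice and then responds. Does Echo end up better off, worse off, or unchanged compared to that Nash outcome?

Work backward from Echo's decision.
- Zero: BR = Y, leader payoff 6.
- Light: BR = Y, leader payoff 10.
- Medium: BR = Y, leader payoff 6.
- Heavy: BR = Z, leader payoff 9.
Maximizing over 6, 10, 6, 9, Delta chooses Light. Subgame-perfect outcome: (Light, Y) with payoffs (10, 7).
Under simultaneous play:
Delta's best replies: X→Light; Y→Heavy; Z→Heavy.
Echo's best replies: Zero→Y; Light→Y; Medium→Y; Heavy→Z.
Only (Heavy, Z) has each player best-responding; Nash payoffs (9, 12).
Echo earns 7 sequentially versus 12 at the Nash outcome: worse off.

worse off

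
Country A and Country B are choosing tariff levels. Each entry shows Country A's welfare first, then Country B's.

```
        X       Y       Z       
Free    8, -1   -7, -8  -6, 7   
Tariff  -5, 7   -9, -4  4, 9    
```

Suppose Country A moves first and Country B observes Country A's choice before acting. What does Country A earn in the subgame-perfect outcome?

Work backward from Country B's decision.
- Free → Country B plays Z (best of -1, -8, 7); Country A gets -6.
- Tariff → Country B plays Z (best of 7, -4, 9); Country A gets 4.
Country A's induced payoffs are -6, 4, so Country A commits to Tariff. Subgame-perfect outcome: (Tariff, Z) with payoffs (4, 9).

4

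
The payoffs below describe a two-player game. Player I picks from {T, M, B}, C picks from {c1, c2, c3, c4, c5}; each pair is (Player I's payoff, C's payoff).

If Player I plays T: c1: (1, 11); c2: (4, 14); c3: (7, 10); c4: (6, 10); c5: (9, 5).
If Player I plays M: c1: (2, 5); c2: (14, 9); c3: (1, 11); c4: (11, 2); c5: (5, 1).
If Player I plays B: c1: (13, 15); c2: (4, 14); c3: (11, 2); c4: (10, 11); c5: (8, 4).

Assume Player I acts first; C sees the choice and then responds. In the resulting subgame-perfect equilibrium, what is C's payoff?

15

Solve by backward induction (Player I leads).
- T → C plays c2 (best of 11, 14, 10, 10, 5); Player I gets 4.
- M → C plays c3 (best of 5, 9, 11, 2, 1); Player I gets 1.
- B → C plays c1 (best of 15, 14, 2, 11, 4); Player I gets 13.
Among 4, 1, 13, the best is 13 at B. Subgame-perfect outcome: (B, c1) with payoffs (13, 15).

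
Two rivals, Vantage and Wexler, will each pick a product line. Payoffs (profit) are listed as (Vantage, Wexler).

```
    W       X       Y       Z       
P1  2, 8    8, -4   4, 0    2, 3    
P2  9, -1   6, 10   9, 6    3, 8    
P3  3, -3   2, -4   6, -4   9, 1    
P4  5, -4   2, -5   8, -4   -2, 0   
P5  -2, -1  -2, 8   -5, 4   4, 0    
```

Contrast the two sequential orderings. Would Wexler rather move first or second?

If Vantage leads: Wexler's best replies are P1→W, P2→X, P3→Z, P4→Z, P5→X; Vantage's induced payoffs 2, 6, 9, -2, -2; outcome (P3, Z), payoffs (9, 1).
If Wexler leads: Vantage's best replies are W→P2, X→P1, Y→P2, Z→P3; Wexler's induced payoffs -1, -4, 6, 1; outcome (P2, Y), payoffs (9, 6).
Wexler gets 6 moving first and 1 moving second, so Wexler prefers to move first.

first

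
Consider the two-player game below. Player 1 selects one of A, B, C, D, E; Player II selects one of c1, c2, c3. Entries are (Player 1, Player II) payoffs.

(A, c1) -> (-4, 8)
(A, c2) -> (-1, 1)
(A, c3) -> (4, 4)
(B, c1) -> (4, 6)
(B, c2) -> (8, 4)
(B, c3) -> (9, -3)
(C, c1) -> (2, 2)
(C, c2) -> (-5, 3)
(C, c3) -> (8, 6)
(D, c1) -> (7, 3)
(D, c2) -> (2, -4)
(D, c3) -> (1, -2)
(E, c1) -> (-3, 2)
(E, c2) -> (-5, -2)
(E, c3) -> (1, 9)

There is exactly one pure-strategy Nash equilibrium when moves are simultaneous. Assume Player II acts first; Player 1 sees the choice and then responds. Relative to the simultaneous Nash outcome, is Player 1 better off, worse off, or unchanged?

better off

Work backward from Player 1's decision.
- c1: BR = D, leader payoff 3.
- c2: BR = B, leader payoff 4.
- c3: BR = B, leader payoff -3.
Among 3, 4, -3, the best is 4 at c2. Subgame-perfect outcome: (B, c2) with payoffs (8, 4).
Under simultaneous play:
Player 1's best replies: c1→D; c2→B; c3→B.
Player II's best replies: A→c1; B→c1; C→c3; D→c1; E→c3.
The unique mutual best reply is (D, c1), giving (7, 3).
Player 1 earns 8 sequentially versus 7 at the Nash outcome: better off.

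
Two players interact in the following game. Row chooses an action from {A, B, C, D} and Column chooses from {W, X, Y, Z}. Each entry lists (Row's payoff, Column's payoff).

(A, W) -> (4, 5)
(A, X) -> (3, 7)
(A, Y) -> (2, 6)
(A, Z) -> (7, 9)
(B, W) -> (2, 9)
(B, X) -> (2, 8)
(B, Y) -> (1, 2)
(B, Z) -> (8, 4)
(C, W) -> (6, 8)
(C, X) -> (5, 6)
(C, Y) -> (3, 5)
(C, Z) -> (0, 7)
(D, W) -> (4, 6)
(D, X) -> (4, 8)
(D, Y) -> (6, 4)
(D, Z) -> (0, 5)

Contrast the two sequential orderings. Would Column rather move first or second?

If Row leads: Column's best replies are A→Z, B→W, C→W, D→X; Row's induced payoffs 7, 2, 6, 4; outcome (A, Z), payoffs (7, 9).
If Column leads: Row's best replies are W→C, X→C, Y→D, Z→B; Column's induced payoffs 8, 6, 4, 4; outcome (C, W), payoffs (6, 8).
Column gets 8 moving first and 9 moving second, so Column prefers to move second.

second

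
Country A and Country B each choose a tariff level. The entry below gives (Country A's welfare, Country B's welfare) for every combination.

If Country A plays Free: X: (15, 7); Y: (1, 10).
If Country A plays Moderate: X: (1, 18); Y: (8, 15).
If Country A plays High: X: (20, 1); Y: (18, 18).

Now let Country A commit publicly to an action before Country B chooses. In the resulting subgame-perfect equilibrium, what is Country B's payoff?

18

Solve by backward induction (Country A leads).
- Free: BR = Y, leader payoff 1.
- Moderate: BR = X, leader payoff 1.
- High: BR = Y, leader payoff 18.
Maximizing over 1, 1, 18, Country A chooses High. Subgame-perfect outcome: (High, Y) with payoffs (18, 18).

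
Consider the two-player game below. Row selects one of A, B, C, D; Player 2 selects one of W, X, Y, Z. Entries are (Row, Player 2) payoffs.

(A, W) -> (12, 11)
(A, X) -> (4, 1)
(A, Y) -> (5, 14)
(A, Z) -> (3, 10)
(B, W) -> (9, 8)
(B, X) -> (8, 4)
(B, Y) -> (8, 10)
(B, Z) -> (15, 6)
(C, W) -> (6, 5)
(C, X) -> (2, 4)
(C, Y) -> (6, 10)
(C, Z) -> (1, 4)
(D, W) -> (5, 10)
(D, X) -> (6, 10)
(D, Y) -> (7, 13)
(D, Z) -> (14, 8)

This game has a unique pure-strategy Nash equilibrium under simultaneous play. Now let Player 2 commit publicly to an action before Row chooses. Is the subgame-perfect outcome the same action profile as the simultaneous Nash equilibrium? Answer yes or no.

no

Backward induction with Player 2 moving first.
- W → Row plays A (best of 12, 9, 6, 5); Player 2 gets 11.
- X → Row plays B (best of 4, 8, 2, 6); Player 2 gets 4.
- Y → Row plays B (best of 5, 8, 6, 7); Player 2 gets 10.
- Z → Row plays B (best of 3, 15, 1, 14); Player 2 gets 6.
Maximizing over 11, 4, 10, 6, Player 2 chooses W. Subgame-perfect outcome: (A, W) with payoffs (12, 11).
Under simultaneous play:
Row's best replies: W→A; X→B; Y→B; Z→B.
Player 2's best replies: A→Y; B→Y; C→Y; D→Y.
The unique mutual best reply is (B, Y), giving (8, 10).
Sequential outcome (A, W) differs from the Nash profile (B, Y).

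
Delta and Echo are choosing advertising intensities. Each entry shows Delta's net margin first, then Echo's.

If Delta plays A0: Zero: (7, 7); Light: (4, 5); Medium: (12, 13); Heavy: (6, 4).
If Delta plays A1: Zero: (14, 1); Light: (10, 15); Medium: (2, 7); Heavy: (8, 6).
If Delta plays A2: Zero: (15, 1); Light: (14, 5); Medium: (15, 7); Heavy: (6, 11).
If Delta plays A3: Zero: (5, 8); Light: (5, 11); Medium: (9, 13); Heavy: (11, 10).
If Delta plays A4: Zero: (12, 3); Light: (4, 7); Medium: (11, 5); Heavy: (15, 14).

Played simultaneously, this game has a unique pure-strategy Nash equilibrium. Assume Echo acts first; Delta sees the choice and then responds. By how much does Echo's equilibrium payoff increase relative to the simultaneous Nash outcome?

0

Work backward from Delta's decision.
- Zero → Delta plays A2 (best of 7, 14, 15, 5, 12); Echo gets 1.
- Light → Delta plays A2 (best of 4, 10, 14, 5, 4); Echo gets 5.
- Medium → Delta plays A2 (best of 12, 2, 15, 9, 11); Echo gets 7.
- Heavy → Delta plays A4 (best of 6, 8, 6, 11, 15); Echo gets 14.
Among 1, 5, 7, 14, the best is 14 at Heavy. Subgame-perfect outcome: (A4, Heavy) with payoffs (15, 14).
Now find the simultaneous Nash equilibrium.
Delta's best replies: Zero→A2; Light→A2; Medium→A2; Heavy→A4.
Echo's best replies: A0→Medium; A1→Light; A2→Heavy; A3→Medium; A4→Heavy.
The unique mutual best reply is (A4, Heavy), giving (15, 14).
Echo's commitment gain: 14 − 14 = 0.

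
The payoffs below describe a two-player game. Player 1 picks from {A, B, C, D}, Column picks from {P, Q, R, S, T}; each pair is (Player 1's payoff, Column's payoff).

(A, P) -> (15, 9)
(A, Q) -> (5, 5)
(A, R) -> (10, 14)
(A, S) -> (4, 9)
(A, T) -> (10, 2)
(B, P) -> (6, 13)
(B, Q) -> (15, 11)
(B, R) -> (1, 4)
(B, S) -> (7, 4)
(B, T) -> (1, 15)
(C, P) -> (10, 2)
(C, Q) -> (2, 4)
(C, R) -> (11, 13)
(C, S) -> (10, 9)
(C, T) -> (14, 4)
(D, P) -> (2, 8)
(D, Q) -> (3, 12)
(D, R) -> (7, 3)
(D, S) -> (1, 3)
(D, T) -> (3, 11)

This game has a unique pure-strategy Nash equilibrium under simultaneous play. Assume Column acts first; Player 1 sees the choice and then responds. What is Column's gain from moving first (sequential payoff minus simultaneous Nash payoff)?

Player 1 best-responds to each possible Column move:
- P → Player 1 plays A (best of 15, 6, 10, 2); Column gets 9.
- Q → Player 1 plays B (best of 5, 15, 2, 3); Column gets 11.
- R → Player 1 plays C (best of 10, 1, 11, 7); Column gets 13.
- S → Player 1 plays C (best of 4, 7, 10, 1); Column gets 9.
- T → Player 1 plays C (best of 10, 1, 14, 3); Column gets 4.
Among 9, 11, 13, 9, 4, the best is 13 at R. Subgame-perfect outcome: (C, R) with payoffs (11, 13).
Now find the simultaneous Nash equilibrium.
Player 1's best replies: P→A; Q→B; R→C; S→C; T→C.
Column's best replies: A→R; B→T; C→R; D→Q.
The unique mutual best reply is (C, R), giving (11, 13).
Column's commitment gain: 13 − 13 = 0.

0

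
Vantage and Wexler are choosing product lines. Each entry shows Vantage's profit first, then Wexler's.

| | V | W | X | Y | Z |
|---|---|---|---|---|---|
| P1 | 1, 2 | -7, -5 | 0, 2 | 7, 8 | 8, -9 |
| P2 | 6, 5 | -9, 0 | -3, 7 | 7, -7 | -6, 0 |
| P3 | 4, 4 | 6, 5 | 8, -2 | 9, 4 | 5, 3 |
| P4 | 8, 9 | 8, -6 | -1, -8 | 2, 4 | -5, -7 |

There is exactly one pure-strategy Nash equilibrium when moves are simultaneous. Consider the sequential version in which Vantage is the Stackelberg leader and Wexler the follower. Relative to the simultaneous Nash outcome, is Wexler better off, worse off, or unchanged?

unchanged

Wexler best-responds to each possible Vantage move:
- P1: BR = Y, leader payoff 7.
- P2: BR = X, leader payoff -3.
- P3: BR = W, leader payoff 6.
- P4: BR = V, leader payoff 8.
Among 7, -3, 6, 8, the best is 8 at P4. Subgame-perfect outcome: (P4, V) with payoffs (8, 9).
Under simultaneous play:
Vantage's best replies: V→P4; W→P4; X→P3; Y→P3; Z→P1.
Wexler's best replies: P1→Y; P2→X; P3→W; P4→V.
Only (P4, V) has each player best-responding; Nash payoffs (8, 9).
Wexler earns 9 sequentially versus 9 at the Nash outcome: unchanged.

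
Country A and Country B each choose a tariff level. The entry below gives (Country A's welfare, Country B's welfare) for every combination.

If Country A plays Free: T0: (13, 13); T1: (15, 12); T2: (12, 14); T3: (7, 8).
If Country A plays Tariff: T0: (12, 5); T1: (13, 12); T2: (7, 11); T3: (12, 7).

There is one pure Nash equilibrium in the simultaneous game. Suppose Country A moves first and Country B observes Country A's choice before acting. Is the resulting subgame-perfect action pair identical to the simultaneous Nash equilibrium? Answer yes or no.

no

Solve by backward induction (Country A leads).
- Free → Country B plays T2 (best of 13, 12, 14, 8); Country A gets 12.
- Tariff → Country B plays T1 (best of 5, 12, 11, 7); Country A gets 13.
Among 12, 13, the best is 13 at Tariff. Subgame-perfect outcome: (Tariff, T1) with payoffs (13, 12).
Now find the simultaneous Nash equilibrium.
Country A's best replies: T0→Free; T1→Free; T2→Free; T3→Tariff.
Country B's best replies: Free→T2; Tariff→T1.
The unique mutual best reply is (Free, T2), giving (12, 14).
Sequential outcome (Tariff, T1) differs from the Nash profile (Free, T2).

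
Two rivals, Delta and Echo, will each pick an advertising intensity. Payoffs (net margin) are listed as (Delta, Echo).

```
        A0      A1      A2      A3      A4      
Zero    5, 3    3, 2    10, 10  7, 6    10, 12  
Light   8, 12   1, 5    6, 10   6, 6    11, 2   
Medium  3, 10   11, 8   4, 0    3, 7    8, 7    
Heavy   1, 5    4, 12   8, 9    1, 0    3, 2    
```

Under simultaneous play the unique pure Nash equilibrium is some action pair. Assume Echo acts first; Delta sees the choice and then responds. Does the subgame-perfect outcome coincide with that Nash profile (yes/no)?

Backward induction with Echo moving first.
- A0: Delta compares 5, 8, 3, 1 and picks Light; Echo would get 12.
- A1: Delta compares 3, 1, 11, 4 and picks Medium; Echo would get 8.
- A2: Delta compares 10, 6, 4, 8 and picks Zero; Echo would get 10.
- A3: Delta compares 7, 6, 3, 1 and picks Zero; Echo would get 6.
- A4: Delta compares 10, 11, 8, 3 and picks Light; Echo would get 2.
Echo's induced payoffs are 12, 8, 10, 6, 2, so Echo commits to A0. Subgame-perfect outcome: (Light, A0) with payoffs (8, 12).
Under simultaneous play:
Delta's best replies: A0→Light; A1→Medium; A2→Zero; A3→Zero; A4→Light.
Echo's best replies: Zero→A4; Light→A0; Medium→A0; Heavy→A1.
The unique mutual best reply is (Light, A0), giving (8, 12).
Sequential outcome (Light, A0) coincides with the Nash profile (Light, A0).

yes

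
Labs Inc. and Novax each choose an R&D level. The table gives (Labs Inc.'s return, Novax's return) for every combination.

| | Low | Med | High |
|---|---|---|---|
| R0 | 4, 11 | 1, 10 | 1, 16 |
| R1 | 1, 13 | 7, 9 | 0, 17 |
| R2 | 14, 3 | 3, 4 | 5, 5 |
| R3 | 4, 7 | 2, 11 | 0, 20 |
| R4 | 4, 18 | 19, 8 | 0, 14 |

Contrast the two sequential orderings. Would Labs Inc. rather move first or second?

second

If Labs Inc. leads: Novax's best replies are R0→High, R1→High, R2→High, R3→High, R4→Low; Labs Inc.'s induced payoffs 1, 0, 5, 0, 4; outcome (R2, High), payoffs (5, 5).
If Novax leads: Labs Inc.'s best replies are Low→R2, Med→R4, High→R2; Novax's induced payoffs 3, 8, 5; outcome (R4, Med), payoffs (19, 8).
Labs Inc. gets 5 moving first and 19 moving second, so Labs Inc. prefers to move second.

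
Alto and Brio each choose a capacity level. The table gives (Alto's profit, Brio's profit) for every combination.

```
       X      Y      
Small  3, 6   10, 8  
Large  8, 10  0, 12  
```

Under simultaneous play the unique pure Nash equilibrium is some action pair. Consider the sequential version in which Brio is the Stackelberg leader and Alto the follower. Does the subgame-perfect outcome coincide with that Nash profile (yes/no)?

Alto best-responds to each possible Brio move:
- X: BR = Large, leader payoff 10.
- Y: BR = Small, leader payoff 8.
Among 10, 8, the best is 10 at X. Subgame-perfect outcome: (Large, X) with payoffs (8, 10).
Under simultaneous play:
Alto's best replies: X→Large; Y→Small.
Brio's best replies: Small→Y; Large→Y.
The unique mutual best reply is (Small, Y), giving (10, 8).
Sequential outcome (Large, X) differs from the Nash profile (Small, Y).

no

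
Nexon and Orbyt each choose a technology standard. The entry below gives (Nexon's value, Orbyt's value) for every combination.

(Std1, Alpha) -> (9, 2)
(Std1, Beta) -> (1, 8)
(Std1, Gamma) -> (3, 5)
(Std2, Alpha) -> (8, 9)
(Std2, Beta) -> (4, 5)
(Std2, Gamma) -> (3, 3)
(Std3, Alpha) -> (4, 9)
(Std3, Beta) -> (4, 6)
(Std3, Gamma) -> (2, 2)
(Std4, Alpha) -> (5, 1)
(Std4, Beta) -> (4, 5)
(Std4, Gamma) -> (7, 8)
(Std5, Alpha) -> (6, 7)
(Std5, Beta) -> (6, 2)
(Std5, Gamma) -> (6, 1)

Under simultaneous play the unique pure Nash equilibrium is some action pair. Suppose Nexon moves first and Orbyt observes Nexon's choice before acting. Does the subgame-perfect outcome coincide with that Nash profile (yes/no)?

Work backward from Orbyt's decision.
- Std1: Orbyt compares 2, 8, 5 and picks Beta; Nexon would get 1.
- Std2: Orbyt compares 9, 5, 3 and picks Alpha; Nexon would get 8.
- Std3: Orbyt compares 9, 6, 2 and picks Alpha; Nexon would get 4.
- Std4: Orbyt compares 1, 5, 8 and picks Gamma; Nexon would get 7.
- Std5: Orbyt compares 7, 2, 1 and picks Alpha; Nexon would get 6.
Nexon's induced payoffs are 1, 8, 4, 7, 6, so Nexon commits to Std2. Subgame-perfect outcome: (Std2, Alpha) with payoffs (8, 9).
For the simultaneous game, intersect best replies.
Nexon's best replies: Alpha→Std1; Beta→Std5; Gamma→Std4.
Orbyt's best replies: Std1→Beta; Std2→Alpha; Std3→Alpha; Std4→Gamma; Std5→Alpha.
The unique mutual best reply is (Std4, Gamma), giving (7, 8).
Sequential outcome (Std2, Alpha) differs from the Nash profile (Std4, Gamma).

no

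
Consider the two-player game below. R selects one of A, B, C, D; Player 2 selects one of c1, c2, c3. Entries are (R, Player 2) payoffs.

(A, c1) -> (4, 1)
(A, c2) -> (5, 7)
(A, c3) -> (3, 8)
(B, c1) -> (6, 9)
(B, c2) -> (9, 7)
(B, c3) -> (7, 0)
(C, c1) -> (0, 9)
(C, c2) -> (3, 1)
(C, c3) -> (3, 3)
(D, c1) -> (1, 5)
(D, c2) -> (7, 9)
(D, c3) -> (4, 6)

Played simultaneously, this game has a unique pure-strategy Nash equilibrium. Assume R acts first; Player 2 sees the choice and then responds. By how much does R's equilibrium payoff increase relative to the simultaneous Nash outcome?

1

Solve by backward induction (R leads).
- A → Player 2 plays c3 (best of 1, 7, 8); R gets 3.
- B → Player 2 plays c1 (best of 9, 7, 0); R gets 6.
- C → Player 2 plays c1 (best of 9, 1, 3); R gets 0.
- D → Player 2 plays c2 (best of 5, 9, 6); R gets 7.
Among 3, 6, 0, 7, the best is 7 at D. Subgame-perfect outcome: (D, c2) with payoffs (7, 9).
Under simultaneous play:
R's best replies: c1→B; c2→B; c3→B.
Player 2's best replies: A→c3; B→c1; C→c1; D→c2.
The unique mutual best reply is (B, c1), giving (6, 9).
R's commitment gain: 7 − 6 = 1.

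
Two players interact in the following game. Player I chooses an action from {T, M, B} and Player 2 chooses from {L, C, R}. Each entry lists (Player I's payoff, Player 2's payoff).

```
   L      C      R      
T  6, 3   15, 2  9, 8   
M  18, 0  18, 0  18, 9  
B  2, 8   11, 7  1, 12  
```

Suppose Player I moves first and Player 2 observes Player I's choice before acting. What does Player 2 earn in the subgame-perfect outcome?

Player 2 best-responds to each possible Player I move:
- T → Player 2 plays R (best of 3, 2, 8); Player I gets 9.
- M → Player 2 plays R (best of 0, 0, 9); Player I gets 18.
- B → Player 2 plays R (best of 8, 7, 12); Player I gets 1.
Maximizing over 9, 18, 1, Player I chooses M. Subgame-perfect outcome: (M, R) with payoffs (18, 9).

9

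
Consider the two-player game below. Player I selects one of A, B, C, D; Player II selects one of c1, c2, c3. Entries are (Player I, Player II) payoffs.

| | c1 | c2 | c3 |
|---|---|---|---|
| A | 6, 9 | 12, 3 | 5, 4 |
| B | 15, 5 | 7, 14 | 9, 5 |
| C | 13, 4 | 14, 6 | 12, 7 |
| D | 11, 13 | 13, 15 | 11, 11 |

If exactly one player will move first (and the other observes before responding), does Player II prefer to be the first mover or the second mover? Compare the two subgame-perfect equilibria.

If Player I leads: Player II's best replies are A→c1, B→c2, C→c3, D→c2; Player I's induced payoffs 6, 7, 12, 13; outcome (D, c2), payoffs (13, 15).
If Player II leads: Player I's best replies are c1→B, c2→C, c3→C; Player II's induced payoffs 5, 6, 7; outcome (C, c3), payoffs (12, 7).
Player II gets 7 moving first and 15 moving second, so Player II prefers to move second.

second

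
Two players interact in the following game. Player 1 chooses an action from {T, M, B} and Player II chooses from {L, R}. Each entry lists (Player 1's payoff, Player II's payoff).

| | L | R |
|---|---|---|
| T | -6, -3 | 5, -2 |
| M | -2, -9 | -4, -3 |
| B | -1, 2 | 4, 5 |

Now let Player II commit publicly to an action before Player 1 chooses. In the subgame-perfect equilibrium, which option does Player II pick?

L

Backward induction with Player II moving first.
- L → Player 1 plays B (best of -6, -2, -1); Player II gets 2.
- R → Player 1 plays T (best of 5, -4, 4); Player II gets -2.
Among 2, -2, the best is 2 at L. Subgame-perfect outcome: (B, L) with payoffs (-1, 2).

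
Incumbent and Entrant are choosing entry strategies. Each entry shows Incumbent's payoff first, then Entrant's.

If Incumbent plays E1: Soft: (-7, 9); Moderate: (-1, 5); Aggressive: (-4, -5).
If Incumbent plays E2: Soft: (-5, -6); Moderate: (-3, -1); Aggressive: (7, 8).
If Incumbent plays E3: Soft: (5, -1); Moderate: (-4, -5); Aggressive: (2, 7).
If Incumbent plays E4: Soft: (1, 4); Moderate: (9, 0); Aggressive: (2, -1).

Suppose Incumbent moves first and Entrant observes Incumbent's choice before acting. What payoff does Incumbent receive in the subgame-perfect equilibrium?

Solve by backward induction (Incumbent leads).
- E1 → Entrant plays Soft (best of 9, 5, -5); Incumbent gets -7.
- E2 → Entrant plays Aggressive (best of -6, -1, 8); Incumbent gets 7.
- E3 → Entrant plays Aggressive (best of -1, -5, 7); Incumbent gets 2.
- E4 → Entrant plays Soft (best of 4, 0, -1); Incumbent gets 1.
Among -7, 7, 2, 1, the best is 7 at E2. Subgame-perfect outcome: (E2, Aggressive) with payoffs (7, 8).

7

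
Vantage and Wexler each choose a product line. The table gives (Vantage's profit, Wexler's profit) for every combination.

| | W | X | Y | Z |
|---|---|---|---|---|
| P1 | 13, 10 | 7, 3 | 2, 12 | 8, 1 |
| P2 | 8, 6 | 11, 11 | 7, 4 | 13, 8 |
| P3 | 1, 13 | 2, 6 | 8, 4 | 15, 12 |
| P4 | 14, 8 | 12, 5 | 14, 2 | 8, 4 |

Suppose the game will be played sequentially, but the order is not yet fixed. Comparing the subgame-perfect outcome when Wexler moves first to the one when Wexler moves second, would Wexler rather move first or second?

If Vantage leads: Wexler's best replies are P1→Y, P2→X, P3→W, P4→W; Vantage's induced payoffs 2, 11, 1, 14; outcome (P4, W), payoffs (14, 8).
If Wexler leads: Vantage's best replies are W→P4, X→P4, Y→P4, Z→P3; Wexler's induced payoffs 8, 5, 2, 12; outcome (P3, Z), payoffs (15, 12).
Wexler gets 12 moving first and 8 moving second, so Wexler prefers to move first.

first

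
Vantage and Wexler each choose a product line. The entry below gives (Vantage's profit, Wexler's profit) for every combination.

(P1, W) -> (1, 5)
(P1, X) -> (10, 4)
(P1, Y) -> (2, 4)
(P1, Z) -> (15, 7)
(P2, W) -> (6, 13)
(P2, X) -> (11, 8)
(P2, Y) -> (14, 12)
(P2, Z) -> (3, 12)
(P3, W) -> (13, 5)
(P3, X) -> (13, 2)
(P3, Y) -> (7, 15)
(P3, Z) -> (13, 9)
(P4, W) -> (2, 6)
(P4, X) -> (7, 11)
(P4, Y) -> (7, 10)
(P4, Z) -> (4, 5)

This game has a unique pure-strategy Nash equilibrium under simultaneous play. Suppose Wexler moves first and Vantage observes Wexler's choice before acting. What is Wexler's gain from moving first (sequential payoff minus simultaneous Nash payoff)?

5

Work backward from Vantage's decision.
- W: BR = P3, leader payoff 5.
- X: BR = P3, leader payoff 2.
- Y: BR = P2, leader payoff 12.
- Z: BR = P1, leader payoff 7.
Maximizing over 5, 2, 12, 7, Wexler chooses Y. Subgame-perfect outcome: (P2, Y) with payoffs (14, 12).
For the simultaneous game, intersect best replies.
Vantage's best replies: W→P3; X→P3; Y→P2; Z→P1.
Wexler's best replies: P1→Z; P2→W; P3→Y; P4→X.
The unique mutual best reply is (P1, Z), giving (15, 7).
Wexler's commitment gain: 12 − 7 = 5.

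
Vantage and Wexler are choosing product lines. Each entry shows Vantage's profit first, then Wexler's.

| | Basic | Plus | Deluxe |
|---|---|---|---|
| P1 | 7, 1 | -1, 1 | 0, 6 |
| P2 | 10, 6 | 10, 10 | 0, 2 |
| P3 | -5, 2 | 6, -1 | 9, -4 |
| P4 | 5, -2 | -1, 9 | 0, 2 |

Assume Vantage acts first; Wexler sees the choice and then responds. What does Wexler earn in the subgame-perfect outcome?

10

Solve by backward induction (Vantage leads).
- P1: BR = Deluxe, leader payoff 0.
- P2: BR = Plus, leader payoff 10.
- P3: BR = Basic, leader payoff -5.
- P4: BR = Plus, leader payoff -1.
Among 0, 10, -5, -1, the best is 10 at P2. Subgame-perfect outcome: (P2, Plus) with payoffs (10, 10).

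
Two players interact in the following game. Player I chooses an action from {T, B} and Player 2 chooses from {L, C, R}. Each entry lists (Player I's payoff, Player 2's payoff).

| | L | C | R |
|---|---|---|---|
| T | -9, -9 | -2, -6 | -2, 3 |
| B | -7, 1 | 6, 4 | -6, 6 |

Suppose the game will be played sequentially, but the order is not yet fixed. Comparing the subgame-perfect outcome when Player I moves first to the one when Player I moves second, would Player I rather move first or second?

If Player I leads: Player 2's best replies are T→R, B→R; Player I's induced payoffs -2, -6; outcome (T, R), payoffs (-2, 3).
If Player 2 leads: Player I's best replies are L→B, C→B, R→T; Player 2's induced payoffs 1, 4, 3; outcome (B, C), payoffs (6, 4).
Player I gets -2 moving first and 6 moving second, so Player I prefers to move second.

second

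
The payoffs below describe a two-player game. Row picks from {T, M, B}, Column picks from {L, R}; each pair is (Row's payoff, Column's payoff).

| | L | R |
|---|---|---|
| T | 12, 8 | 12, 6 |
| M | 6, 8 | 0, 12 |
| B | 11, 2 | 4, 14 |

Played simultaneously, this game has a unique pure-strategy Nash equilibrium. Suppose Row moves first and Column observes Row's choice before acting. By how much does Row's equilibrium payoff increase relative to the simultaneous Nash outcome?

Work backward from Column's decision.
- T: Column compares 8, 6 and picks L; Row would get 12.
- M: Column compares 8, 12 and picks R; Row would get 0.
- B: Column compares 2, 14 and picks R; Row would get 4.
Row's induced payoffs are 12, 0, 4, so Row commits to T. Subgame-perfect outcome: (T, L) with payoffs (12, 8).
Now find the simultaneous Nash equilibrium.
Row's best replies: L→T; R→T.
Column's best replies: T→L; M→R; B→R.
Only (T, L) has each player best-responding; Nash payoffs (12, 8).
Row's commitment gain: 12 − 12 = 0.

0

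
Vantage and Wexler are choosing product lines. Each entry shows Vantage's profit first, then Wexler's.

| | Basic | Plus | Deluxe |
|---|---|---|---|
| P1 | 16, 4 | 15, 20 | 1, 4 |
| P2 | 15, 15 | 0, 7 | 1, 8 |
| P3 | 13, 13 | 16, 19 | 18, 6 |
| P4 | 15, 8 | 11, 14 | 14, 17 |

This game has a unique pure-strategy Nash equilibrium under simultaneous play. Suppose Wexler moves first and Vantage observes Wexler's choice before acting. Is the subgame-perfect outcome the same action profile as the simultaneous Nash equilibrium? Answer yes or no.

Backward induction with Wexler moving first.
- Basic → Vantage plays P1 (best of 16, 15, 13, 15); Wexler gets 4.
- Plus → Vantage plays P3 (best of 15, 0, 16, 11); Wexler gets 19.
- Deluxe → Vantage plays P3 (best of 1, 1, 18, 14); Wexler gets 6.
Wexler's induced payoffs are 4, 19, 6, so Wexler commits to Plus. Subgame-perfect outcome: (P3, Plus) with payoffs (16, 19).
Under simultaneous play:
Vantage's best replies: Basic→P1; Plus→P3; Deluxe→P3.
Wexler's best replies: P1→Plus; P2→Basic; P3→Plus; P4→Deluxe.
The unique mutual best reply is (P3, Plus), giving (16, 19).
Sequential outcome (P3, Plus) coincides with the Nash profile (P3, Plus).

yes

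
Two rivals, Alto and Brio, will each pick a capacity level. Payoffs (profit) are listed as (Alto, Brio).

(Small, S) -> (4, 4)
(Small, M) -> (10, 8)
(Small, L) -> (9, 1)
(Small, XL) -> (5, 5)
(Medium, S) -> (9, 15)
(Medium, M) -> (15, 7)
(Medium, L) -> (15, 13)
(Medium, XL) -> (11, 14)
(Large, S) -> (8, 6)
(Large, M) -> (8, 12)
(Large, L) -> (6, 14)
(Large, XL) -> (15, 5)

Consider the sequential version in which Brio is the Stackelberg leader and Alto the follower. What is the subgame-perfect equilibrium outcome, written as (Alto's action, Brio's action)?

Work backward from Alto's decision.
- S → Alto plays Medium (best of 4, 9, 8); Brio gets 15.
- M → Alto plays Medium (best of 10, 15, 8); Brio gets 7.
- L → Alto plays Medium (best of 9, 15, 6); Brio gets 13.
- XL → Alto plays Large (best of 5, 11, 15); Brio gets 5.
Maximizing over 15, 7, 13, 5, Brio chooses S. Subgame-perfect outcome: (Medium, S) with payoffs (9, 15).

(Medium, S)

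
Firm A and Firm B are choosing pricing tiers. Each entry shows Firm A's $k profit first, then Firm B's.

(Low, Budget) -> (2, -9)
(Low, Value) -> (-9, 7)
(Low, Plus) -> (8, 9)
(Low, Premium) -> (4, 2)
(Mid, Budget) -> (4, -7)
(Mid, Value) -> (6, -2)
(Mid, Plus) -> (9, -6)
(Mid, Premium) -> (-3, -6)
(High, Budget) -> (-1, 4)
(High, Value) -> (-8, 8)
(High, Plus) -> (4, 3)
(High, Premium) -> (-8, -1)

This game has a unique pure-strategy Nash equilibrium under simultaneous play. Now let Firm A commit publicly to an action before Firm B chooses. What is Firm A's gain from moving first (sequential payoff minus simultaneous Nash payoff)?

2

Solve by backward induction (Firm A leads).
- Low: BR = Plus, leader payoff 8.
- Mid: BR = Value, leader payoff 6.
- High: BR = Value, leader payoff -8.
Maximizing over 8, 6, -8, Firm A chooses Low. Subgame-perfect outcome: (Low, Plus) with payoffs (8, 9).
For the simultaneous game, intersect best replies.
Firm A's best replies: Budget→Mid; Value→Mid; Plus→Mid; Premium→Low.
Firm B's best replies: Low→Plus; Mid→Value; High→Value.
Only (Mid, Value) has each player best-responding; Nash payoffs (6, -2).
Firm A's commitment gain: 8 − 6 = 2.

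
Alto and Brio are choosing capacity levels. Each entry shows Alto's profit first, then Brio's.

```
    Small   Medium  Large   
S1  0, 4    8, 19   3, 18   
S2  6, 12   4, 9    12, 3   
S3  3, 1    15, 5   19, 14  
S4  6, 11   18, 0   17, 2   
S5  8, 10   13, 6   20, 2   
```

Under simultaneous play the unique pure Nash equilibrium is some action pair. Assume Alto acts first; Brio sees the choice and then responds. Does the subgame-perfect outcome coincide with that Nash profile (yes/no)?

Solve by backward induction (Alto leads).
- S1: Brio compares 4, 19, 18 and picks Medium; Alto would get 8.
- S2: Brio compares 12, 9, 3 and picks Small; Alto would get 6.
- S3: Brio compares 1, 5, 14 and picks Large; Alto would get 19.
- S4: Brio compares 11, 0, 2 and picks Small; Alto would get 6.
- S5: Brio compares 10, 6, 2 and picks Small; Alto would get 8.
Maximizing over 8, 6, 19, 6, 8, Alto chooses S3. Subgame-perfect outcome: (S3, Large) with payoffs (19, 14).
Now find the simultaneous Nash equilibrium.
Alto's best replies: Small→S5; Medium→S4; Large→S5.
Brio's best replies: S1→Medium; S2→Small; S3→Large; S4→Small; S5→Small.
Only (S5, Small) has each player best-responding; Nash payoffs (8, 10).
Sequential outcome (S3, Large) differs from the Nash profile (S5, Small).

no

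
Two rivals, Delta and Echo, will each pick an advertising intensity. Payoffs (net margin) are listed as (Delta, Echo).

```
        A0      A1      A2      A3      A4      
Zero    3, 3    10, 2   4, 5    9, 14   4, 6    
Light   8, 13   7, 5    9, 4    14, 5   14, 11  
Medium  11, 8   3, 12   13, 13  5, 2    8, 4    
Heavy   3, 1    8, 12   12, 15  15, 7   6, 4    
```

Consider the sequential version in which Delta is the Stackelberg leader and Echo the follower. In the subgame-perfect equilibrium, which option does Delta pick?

Medium

Backward induction with Delta moving first.
- Zero → Echo plays A3 (best of 3, 2, 5, 14, 6); Delta gets 9.
- Light → Echo plays A0 (best of 13, 5, 4, 5, 11); Delta gets 8.
- Medium → Echo plays A2 (best of 8, 12, 13, 2, 4); Delta gets 13.
- Heavy → Echo plays A2 (best of 1, 12, 15, 7, 4); Delta gets 12.
Among 9, 8, 13, 12, the best is 13 at Medium. Subgame-perfect outcome: (Medium, A2) with payoffs (13, 13).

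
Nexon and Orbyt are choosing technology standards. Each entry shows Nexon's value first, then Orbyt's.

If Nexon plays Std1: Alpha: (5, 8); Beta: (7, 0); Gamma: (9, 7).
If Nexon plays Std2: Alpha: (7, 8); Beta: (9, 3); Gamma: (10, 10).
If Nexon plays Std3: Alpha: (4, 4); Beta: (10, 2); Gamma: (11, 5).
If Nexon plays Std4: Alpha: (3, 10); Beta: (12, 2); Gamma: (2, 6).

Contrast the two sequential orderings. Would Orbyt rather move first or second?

If Nexon leads: Orbyt's best replies are Std1→Alpha, Std2→Gamma, Std3→Gamma, Std4→Alpha; Nexon's induced payoffs 5, 10, 11, 3; outcome (Std3, Gamma), payoffs (11, 5).
If Orbyt leads: Nexon's best replies are Alpha→Std2, Beta→Std4, Gamma→Std3; Orbyt's induced payoffs 8, 2, 5; outcome (Std2, Alpha), payoffs (7, 8).
Orbyt gets 8 moving first and 5 moving second, so Orbyt prefers to move first.

first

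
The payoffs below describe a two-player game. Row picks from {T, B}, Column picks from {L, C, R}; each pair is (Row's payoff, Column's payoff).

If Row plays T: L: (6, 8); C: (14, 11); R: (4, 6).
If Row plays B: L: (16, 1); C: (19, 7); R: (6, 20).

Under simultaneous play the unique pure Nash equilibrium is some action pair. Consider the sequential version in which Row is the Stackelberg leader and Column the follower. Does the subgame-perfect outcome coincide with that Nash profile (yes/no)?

Backward induction with Row moving first.
- T: BR = C, leader payoff 14.
- B: BR = R, leader payoff 6.
Maximizing over 14, 6, Row chooses T. Subgame-perfect outcome: (T, C) with payoffs (14, 11).
Now find the simultaneous Nash equilibrium.
Row's best replies: L→B; C→B; R→B.
Column's best replies: T→C; B→R.
Only (B, R) has each player best-responding; Nash payoffs (6, 20).
Sequential outcome (T, C) differs from the Nash profile (B, R).

no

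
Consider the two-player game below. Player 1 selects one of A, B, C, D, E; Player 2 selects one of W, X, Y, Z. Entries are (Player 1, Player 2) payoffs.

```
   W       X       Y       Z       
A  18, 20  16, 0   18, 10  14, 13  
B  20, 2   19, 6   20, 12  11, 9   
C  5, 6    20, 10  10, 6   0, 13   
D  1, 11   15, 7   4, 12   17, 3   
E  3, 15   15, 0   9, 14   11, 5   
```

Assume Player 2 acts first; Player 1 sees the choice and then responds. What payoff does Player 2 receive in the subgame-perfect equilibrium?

Player 1 best-responds to each possible Player 2 move:
- W: BR = B, leader payoff 2.
- X: BR = C, leader payoff 10.
- Y: BR = B, leader payoff 12.
- Z: BR = D, leader payoff 3.
Player 2's induced payoffs are 2, 10, 12, 3, so Player 2 commits to Y. Subgame-perfect outcome: (B, Y) with payoffs (20, 12).

12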